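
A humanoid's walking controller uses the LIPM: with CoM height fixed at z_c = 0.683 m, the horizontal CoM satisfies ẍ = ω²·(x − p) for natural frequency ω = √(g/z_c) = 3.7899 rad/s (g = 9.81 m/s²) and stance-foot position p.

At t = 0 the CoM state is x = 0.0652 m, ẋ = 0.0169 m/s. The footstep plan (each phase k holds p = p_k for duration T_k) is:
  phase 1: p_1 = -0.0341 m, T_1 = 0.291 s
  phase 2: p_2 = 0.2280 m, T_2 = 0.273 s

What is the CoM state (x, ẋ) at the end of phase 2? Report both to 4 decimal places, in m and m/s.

x = 0.2581, ẋ = 0.4246

phase 1: p=-0.0341, T=0.291, ωT=1.102861, cosh=1.672347, sinh=1.340426; start (x,ẋ)=(0.065200, 0.016900) → end (x,ẋ)=(0.137941, 0.532715)
phase 2: p=0.2280, T=0.273, ωT=1.034643, cosh=1.584727, sinh=1.229374; start (x,ẋ)=(0.137941, 0.532715) → end (x,ẋ)=(0.258084, 0.424606)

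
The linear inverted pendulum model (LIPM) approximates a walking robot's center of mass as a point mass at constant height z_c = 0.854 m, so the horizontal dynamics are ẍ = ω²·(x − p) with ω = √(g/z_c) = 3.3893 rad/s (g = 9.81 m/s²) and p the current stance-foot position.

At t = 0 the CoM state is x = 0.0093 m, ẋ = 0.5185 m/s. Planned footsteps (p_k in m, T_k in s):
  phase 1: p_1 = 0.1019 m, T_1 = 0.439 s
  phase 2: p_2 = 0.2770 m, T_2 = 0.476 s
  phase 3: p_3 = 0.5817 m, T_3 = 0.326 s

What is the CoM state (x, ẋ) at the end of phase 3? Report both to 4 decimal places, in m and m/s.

x = 0.7627, ẋ = 1.0071

phase 1: p=0.1019, T=0.439, ωT=1.487903, cosh=2.326823, sinh=2.100977; start (x,ẋ)=(0.009300, 0.518500) → end (x,ẋ)=(0.207847, 0.547068)
phase 2: p=0.2770, T=0.476, ωT=1.613307, cosh=2.609305, sinh=2.410077; start (x,ẋ)=(0.207847, 0.547068) → end (x,ẋ)=(0.485569, 0.862589)
phase 3: p=0.5817, T=0.326, ωT=1.104912, cosh=1.675099, sinh=1.343859; start (x,ẋ)=(0.485569, 0.862589) → end (x,ẋ)=(0.762688, 1.007071)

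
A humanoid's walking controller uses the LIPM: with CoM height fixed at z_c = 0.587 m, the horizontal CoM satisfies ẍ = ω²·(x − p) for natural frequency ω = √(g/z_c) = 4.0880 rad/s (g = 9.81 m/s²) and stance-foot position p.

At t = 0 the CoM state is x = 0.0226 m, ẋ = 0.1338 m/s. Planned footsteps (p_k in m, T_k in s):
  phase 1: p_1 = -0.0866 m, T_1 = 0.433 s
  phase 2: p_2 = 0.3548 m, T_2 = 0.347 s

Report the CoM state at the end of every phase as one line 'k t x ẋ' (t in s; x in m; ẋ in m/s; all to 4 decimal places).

phase 1: p=-0.0866, T=0.433, ωT=1.770104, cosh=3.020890, sinh=2.850574; start (x,ẋ)=(0.022600, 0.133800) → end (x,ẋ)=(0.336580, 1.676719)
phase 2: p=0.3548, T=0.347, ωT=1.418536, cosh=2.186568, sinh=1.944500; start (x,ẋ)=(0.336580, 1.676719) → end (x,ẋ)=(1.112510, 3.521429)

1 0.4330 0.3366 1.6767
2 0.7800 1.1125 3.5214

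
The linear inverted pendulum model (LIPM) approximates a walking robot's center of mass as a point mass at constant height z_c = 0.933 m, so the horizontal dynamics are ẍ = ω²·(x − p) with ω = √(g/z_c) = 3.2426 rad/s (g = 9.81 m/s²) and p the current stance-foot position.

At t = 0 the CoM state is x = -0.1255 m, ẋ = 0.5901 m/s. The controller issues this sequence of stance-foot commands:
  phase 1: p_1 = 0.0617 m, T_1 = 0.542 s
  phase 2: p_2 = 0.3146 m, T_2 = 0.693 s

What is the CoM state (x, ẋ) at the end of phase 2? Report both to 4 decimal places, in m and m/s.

phase 1: p=0.0617, T=0.542, ωT=1.757489, cosh=2.985170, sinh=2.812692; start (x,ẋ)=(-0.125500, 0.590100) → end (x,ẋ)=(0.014740, 0.054203)
phase 2: p=0.3146, T=0.693, ωT=2.247122, cosh=4.783085, sinh=4.677382; start (x,ẋ)=(0.014740, 0.054203) → end (x,ẋ)=(-1.041469, -4.288682)

x = -1.0415, ẋ = -4.2887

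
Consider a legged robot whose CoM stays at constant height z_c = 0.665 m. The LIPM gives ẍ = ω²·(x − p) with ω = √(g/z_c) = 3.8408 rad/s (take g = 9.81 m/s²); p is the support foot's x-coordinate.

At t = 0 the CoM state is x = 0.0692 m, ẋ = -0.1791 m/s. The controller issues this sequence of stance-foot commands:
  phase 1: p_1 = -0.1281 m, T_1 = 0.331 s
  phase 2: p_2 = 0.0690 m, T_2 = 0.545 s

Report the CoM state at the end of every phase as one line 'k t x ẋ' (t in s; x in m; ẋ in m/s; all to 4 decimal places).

phase 1: p=-0.1281, T=0.331, ωT=1.271305, cosh=1.922984, sinh=1.642518; start (x,ẋ)=(0.069200, -0.179100) → end (x,ẋ)=(0.174713, 0.900277)
phase 2: p=0.0690, T=0.545, ωT=2.093236, cosh=4.117204, sinh=3.993916; start (x,ẋ)=(0.174713, 0.900277) → end (x,ẋ)=(1.440408, 5.328238)

1 0.3310 0.1747 0.9003
2 0.8760 1.4404 5.3282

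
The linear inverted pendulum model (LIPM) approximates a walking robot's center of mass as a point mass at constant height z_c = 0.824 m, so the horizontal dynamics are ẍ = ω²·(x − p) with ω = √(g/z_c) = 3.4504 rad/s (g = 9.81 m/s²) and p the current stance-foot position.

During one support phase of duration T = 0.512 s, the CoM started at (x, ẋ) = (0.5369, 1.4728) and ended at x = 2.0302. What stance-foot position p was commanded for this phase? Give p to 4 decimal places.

ωT = 3.4504·0.512 = 1.766605; cosh(ωT) = 3.010933, sinh(ωT) = 2.840021
x(T) = p + (x₀−p)·cosh(ωT) + (ẋ₀/ω)·sinh(ωT) ⇒ p·(1 − cosh) = x(T) − x₀·cosh − (ẋ₀/ω)·sinh
numerator   = 2.0302 − (0.5369)·3.010933 − (1.4728/3.4504)·2.840021 = -0.798630
denominator = 1 − 3.010933 = -2.010933
p = -0.798630 / -2.010933 = 0.3971

p = 0.3971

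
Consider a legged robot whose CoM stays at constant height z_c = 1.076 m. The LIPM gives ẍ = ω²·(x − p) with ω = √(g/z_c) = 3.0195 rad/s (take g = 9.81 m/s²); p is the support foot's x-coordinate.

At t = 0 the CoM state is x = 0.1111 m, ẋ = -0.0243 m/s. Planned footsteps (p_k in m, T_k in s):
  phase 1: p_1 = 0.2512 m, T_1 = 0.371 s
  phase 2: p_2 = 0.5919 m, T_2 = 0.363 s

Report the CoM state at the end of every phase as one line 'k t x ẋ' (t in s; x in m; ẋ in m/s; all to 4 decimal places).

phase 1: p=0.2512, T=0.371, ωT=1.120235, cosh=1.695888, sinh=1.369685; start (x,ẋ)=(0.111100, -0.024300) → end (x,ẋ)=(0.002583, -0.620631)
phase 2: p=0.5919, T=0.363, ωT=1.096078, cosh=1.663294, sinh=1.329115; start (x,ẋ)=(0.002583, -0.620631) → end (x,ẋ)=(-0.661494, -3.397373)

1 0.3710 0.0026 -0.6206
2 0.7340 -0.6615 -3.3974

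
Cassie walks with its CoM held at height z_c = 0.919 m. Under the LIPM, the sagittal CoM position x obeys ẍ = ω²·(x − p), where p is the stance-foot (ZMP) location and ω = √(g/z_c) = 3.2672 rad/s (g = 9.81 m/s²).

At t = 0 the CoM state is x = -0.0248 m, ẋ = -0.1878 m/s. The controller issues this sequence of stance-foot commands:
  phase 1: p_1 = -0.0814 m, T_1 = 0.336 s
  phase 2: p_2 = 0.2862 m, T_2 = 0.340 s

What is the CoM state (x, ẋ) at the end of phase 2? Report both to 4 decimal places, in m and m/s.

x = -0.3303, ẋ = -1.6595

phase 1: p=-0.0814, T=0.336, ωT=1.097779, cosh=1.665556, sinh=1.331945; start (x,ẋ)=(-0.024800, -0.187800) → end (x,ẋ)=(-0.063690, -0.066483)
phase 2: p=0.2862, T=0.340, ωT=1.110848, cosh=1.683106, sinh=1.353827; start (x,ẋ)=(-0.063690, -0.066483) → end (x,ẋ)=(-0.330251, -1.659541)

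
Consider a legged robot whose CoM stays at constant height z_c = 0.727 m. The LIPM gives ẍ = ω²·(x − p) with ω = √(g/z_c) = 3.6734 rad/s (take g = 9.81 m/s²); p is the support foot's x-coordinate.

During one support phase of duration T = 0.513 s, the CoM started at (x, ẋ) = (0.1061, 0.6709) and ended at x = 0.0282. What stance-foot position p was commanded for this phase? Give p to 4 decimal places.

ωT = 3.6734·0.513 = 1.884454; cosh(ωT) = 3.367336, sinh(ωT) = 3.215424
x(T) = p + (x₀−p)·cosh(ωT) + (ẋ₀/ω)·sinh(ωT) ⇒ p·(1 − cosh) = x(T) − x₀·cosh − (ẋ₀/ω)·sinh
numerator   = 0.0282 − (0.1061)·3.367336 − (0.6709/3.6734)·3.215424 = -0.916331
denominator = 1 − 3.367336 = -2.367336
p = -0.916331 / -2.367336 = 0.3871

p = 0.3871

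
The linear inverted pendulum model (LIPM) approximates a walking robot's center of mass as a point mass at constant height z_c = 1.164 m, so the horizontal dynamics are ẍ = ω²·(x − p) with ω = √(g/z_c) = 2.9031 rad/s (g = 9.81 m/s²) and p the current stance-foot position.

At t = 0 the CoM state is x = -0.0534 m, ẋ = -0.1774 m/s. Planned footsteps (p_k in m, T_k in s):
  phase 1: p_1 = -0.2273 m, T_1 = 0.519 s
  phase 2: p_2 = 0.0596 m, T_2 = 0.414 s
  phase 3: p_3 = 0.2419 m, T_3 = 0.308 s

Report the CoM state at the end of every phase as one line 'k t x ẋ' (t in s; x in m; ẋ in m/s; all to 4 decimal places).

1 0.5190 0.0532 0.6631
2 0.9330 0.3935 1.1744
3 1.2410 0.8702 2.1242

phase 1: p=-0.2273, T=0.519, ωT=1.506709, cosh=2.366748, sinh=2.145110; start (x,ẋ)=(-0.053400, -0.177400) → end (x,ẋ)=(0.053196, 0.663096)
phase 2: p=0.0596, T=0.414, ωT=1.201883, cosh=1.813502, sinh=1.512874; start (x,ẋ)=(0.053196, 0.663096) → end (x,ẋ)=(0.393541, 1.174399)
phase 3: p=0.2419, T=0.308, ωT=0.894155, cosh=1.427111, sinh=1.018158; start (x,ẋ)=(0.393541, 1.174399) → end (x,ẋ)=(0.870187, 2.124220)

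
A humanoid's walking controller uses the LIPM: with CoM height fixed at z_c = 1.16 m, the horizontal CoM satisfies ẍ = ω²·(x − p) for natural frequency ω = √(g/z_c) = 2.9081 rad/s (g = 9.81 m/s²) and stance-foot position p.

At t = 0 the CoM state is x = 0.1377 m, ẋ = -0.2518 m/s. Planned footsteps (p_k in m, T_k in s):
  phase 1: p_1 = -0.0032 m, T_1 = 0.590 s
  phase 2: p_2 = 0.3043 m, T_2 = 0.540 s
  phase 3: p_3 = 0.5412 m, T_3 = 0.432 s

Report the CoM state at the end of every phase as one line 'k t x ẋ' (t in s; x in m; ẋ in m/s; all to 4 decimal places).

phase 1: p=-0.0032, T=0.590, ωT=1.715779, cosh=2.870415, sinh=2.690591; start (x,ẋ)=(0.137700, -0.251800) → end (x,ẋ)=(0.168275, 0.379703)
phase 2: p=0.3043, T=0.540, ωT=1.570374, cosh=2.508207, sinh=2.300239; start (x,ẋ)=(0.168275, 0.379703) → end (x,ẋ)=(0.263456, 0.042455)
phase 3: p=0.5412, T=0.432, ωT=1.256299, cosh=1.898552, sinh=1.613847; start (x,ẋ)=(0.263456, 0.042455) → end (x,ẋ)=(0.037449, -1.222912)

1 0.5900 0.1683 0.3797
2 1.1300 0.2635 0.0425
3 1.5620 0.0374 -1.2229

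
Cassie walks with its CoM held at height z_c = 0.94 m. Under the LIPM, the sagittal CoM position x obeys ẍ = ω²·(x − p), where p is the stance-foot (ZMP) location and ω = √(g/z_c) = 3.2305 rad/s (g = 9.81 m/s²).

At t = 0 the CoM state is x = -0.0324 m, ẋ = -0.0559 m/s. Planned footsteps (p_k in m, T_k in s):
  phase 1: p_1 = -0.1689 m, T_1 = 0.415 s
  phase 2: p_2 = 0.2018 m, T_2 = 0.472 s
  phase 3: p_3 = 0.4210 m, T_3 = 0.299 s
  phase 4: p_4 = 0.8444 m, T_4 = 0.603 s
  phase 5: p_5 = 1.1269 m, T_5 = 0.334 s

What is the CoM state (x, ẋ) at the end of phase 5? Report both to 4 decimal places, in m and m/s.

x = 0.9024, ẋ = -0.3313

phase 1: p=-0.1689, T=0.415, ωT=1.340658, cosh=2.041614, sinh=1.779941; start (x,ẋ)=(-0.032400, -0.055900) → end (x,ẋ)=(0.078981, 0.670762)
phase 2: p=0.2018, T=0.472, ωT=1.524796, cosh=2.405936, sinh=2.188270; start (x,ẋ)=(0.078981, 0.670762) → end (x,ẋ)=(0.360664, 0.745575)
phase 3: p=0.4210, T=0.299, ωT=0.965920, cosh=1.503918, sinh=1.123285; start (x,ẋ)=(0.360664, 0.745575) → end (x,ẋ)=(0.589505, 0.902339)
phase 4: p=0.8444, T=0.603, ωT=1.947992, cosh=3.578572, sinh=3.436012; start (x,ẋ)=(0.589505, 0.902339) → end (x,ẋ)=(0.891984, 0.399745)
phase 5: p=1.1269, T=0.334, ωT=1.078987, cosh=1.640819, sinh=1.300879; start (x,ẋ)=(0.891984, 0.399745) → end (x,ẋ)=(0.902417, -0.331324)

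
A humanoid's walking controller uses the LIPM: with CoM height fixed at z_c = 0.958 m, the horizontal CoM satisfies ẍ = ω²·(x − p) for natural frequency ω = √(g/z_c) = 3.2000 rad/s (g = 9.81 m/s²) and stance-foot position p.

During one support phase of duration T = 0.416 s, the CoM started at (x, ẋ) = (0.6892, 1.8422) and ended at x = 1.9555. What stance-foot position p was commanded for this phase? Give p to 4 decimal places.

ωT = 3.2000·0.416 = 1.331200; cosh(ωT) = 2.024872, sinh(ωT) = 1.760712
x(T) = p + (x₀−p)·cosh(ωT) + (ẋ₀/ω)·sinh(ωT) ⇒ p·(1 − cosh) = x(T) − x₀·cosh − (ẋ₀/ω)·sinh
numerator   = 1.9555 − (0.6892)·2.024872 − (1.8422/3.2000)·1.760712 = -0.453661
denominator = 1 − 2.024872 = -1.024872
p = -0.453661 / -1.024872 = 0.4427

p = 0.4427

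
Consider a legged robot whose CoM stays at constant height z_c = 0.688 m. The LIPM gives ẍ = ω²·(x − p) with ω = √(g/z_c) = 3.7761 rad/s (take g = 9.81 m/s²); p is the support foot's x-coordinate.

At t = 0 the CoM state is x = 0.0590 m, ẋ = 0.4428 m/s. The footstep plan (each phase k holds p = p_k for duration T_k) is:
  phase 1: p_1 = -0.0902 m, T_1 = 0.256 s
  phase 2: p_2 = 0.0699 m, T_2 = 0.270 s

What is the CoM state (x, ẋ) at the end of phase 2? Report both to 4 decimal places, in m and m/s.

phase 1: p=-0.0902, T=0.256, ωT=0.966682, cosh=1.504774, sinh=1.124431; start (x,ẋ)=(0.059000, 0.442800) → end (x,ẋ)=(0.266167, 1.299812)
phase 2: p=0.0699, T=0.270, ωT=1.019547, cosh=1.566349, sinh=1.205590; start (x,ẋ)=(0.266167, 1.299812) → end (x,ẋ)=(0.792312, 2.929452)

x = 0.7923, ẋ = 2.9295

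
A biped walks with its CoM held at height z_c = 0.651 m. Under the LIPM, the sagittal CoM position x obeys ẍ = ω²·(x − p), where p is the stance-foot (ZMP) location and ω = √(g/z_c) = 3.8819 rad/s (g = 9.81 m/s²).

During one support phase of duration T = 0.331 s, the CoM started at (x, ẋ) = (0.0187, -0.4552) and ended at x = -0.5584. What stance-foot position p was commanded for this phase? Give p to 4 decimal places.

p = 0.4221

ωT = 3.8819·0.331 = 1.284909; cosh(ωT) = 1.945507, sinh(ωT) = 1.668831
x(T) = p + (x₀−p)·cosh(ωT) + (ẋ₀/ω)·sinh(ωT) ⇒ p·(1 − cosh) = x(T) − x₀·cosh − (ẋ₀/ω)·sinh
numerator   = -0.5584 − (0.0187)·1.945507 − (-0.4552/3.8819)·1.668831 = -0.399090
denominator = 1 − 1.945507 = -0.945507
p = -0.399090 / -0.945507 = 0.4221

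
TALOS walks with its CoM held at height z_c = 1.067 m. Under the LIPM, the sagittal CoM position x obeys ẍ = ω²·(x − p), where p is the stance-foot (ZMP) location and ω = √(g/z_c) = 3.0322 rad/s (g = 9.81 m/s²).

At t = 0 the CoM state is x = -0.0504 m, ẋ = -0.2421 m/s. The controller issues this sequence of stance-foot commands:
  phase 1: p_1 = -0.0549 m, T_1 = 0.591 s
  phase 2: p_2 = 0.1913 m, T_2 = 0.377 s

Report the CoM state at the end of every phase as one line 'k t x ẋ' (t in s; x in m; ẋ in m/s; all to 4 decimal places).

1 0.5910 -0.2740 -0.7069
2 0.9680 -0.9410 -3.2089

phase 1: p=-0.0549, T=0.591, ωT=1.792030, cosh=3.084123, sinh=2.917502; start (x,ẋ)=(-0.050400, -0.242100) → end (x,ẋ)=(-0.273964, -0.706857)
phase 2: p=0.1913, T=0.377, ωT=1.143139, cosh=1.727708, sinh=1.408892; start (x,ẋ)=(-0.273964, -0.706857) → end (x,ẋ)=(-0.940976, -3.208868)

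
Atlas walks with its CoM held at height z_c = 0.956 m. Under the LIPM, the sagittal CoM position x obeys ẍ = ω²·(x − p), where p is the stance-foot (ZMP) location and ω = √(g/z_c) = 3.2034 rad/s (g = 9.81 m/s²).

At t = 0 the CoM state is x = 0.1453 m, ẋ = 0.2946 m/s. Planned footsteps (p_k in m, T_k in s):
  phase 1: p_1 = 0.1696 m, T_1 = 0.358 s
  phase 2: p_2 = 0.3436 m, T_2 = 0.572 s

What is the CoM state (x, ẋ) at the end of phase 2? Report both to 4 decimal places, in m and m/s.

phase 1: p=0.1696, T=0.358, ωT=1.146817, cosh=1.732902, sinh=1.415255; start (x,ẋ)=(0.145300, 0.294600) → end (x,ẋ)=(0.257644, 0.400346)
phase 2: p=0.3436, T=0.572, ωT=1.832345, cosh=3.204279, sinh=3.044242; start (x,ẋ)=(0.257644, 0.400346) → end (x,ẋ)=(0.448628, 0.444584)

x = 0.4486, ẋ = 0.4446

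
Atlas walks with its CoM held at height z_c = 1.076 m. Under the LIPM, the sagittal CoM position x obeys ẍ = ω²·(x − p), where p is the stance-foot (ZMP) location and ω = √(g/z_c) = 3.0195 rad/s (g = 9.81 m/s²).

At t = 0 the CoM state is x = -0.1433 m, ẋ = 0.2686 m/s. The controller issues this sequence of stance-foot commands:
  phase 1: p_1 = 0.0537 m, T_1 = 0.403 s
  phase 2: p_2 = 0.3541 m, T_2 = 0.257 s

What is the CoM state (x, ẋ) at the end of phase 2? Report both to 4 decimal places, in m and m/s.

x = -0.4572, ẋ = -1.9146

phase 1: p=0.0537, T=0.403, ωT=1.216859, cosh=1.836361, sinh=1.540202; start (x,ẋ)=(-0.143300, 0.268600) → end (x,ẋ)=(-0.171054, -0.422930)
phase 2: p=0.3541, T=0.257, ωT=0.776011, cosh=1.316513, sinh=0.856275; start (x,ẋ)=(-0.171054, -0.422930) → end (x,ẋ)=(-0.457208, -1.914591)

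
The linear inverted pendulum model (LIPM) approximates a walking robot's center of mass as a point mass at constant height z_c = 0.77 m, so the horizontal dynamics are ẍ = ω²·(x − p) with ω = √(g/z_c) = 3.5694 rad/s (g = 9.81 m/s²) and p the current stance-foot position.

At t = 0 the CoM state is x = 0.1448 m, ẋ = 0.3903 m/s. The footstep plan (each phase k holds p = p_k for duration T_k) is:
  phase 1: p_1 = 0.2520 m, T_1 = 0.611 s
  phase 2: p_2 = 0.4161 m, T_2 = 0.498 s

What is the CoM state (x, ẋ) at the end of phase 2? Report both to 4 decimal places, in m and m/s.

phase 1: p=0.2520, T=0.611, ωT=2.180903, cosh=4.483621, sinh=4.370681; start (x,ẋ)=(0.144800, 0.390300) → end (x,ẋ)=(0.249273, 0.077561)
phase 2: p=0.4161, T=0.498, ωT=1.777561, cosh=3.042231, sinh=2.873181; start (x,ẋ)=(0.249273, 0.077561) → end (x,ẋ)=(-0.028994, -1.474943)

x = -0.0290, ẋ = -1.4749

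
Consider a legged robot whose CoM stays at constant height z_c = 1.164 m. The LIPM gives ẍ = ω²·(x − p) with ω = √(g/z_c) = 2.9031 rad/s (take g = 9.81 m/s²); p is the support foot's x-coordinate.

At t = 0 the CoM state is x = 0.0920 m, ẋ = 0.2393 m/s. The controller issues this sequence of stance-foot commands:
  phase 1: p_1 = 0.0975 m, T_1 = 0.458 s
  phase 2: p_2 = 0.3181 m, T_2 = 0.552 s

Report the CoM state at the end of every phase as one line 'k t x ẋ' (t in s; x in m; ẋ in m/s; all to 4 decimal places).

1 0.4580 0.2312 0.4558
2 1.0100 0.4677 0.5770

phase 1: p=0.0975, T=0.458, ωT=1.329620, cosh=2.022092, sinh=1.757514; start (x,ẋ)=(0.092000, 0.239300) → end (x,ẋ)=(0.231249, 0.455824)
phase 2: p=0.3181, T=0.552, ωT=1.602511, cosh=2.583438, sinh=2.382048; start (x,ẋ)=(0.231249, 0.455824) → end (x,ẋ)=(0.467738, 0.576990)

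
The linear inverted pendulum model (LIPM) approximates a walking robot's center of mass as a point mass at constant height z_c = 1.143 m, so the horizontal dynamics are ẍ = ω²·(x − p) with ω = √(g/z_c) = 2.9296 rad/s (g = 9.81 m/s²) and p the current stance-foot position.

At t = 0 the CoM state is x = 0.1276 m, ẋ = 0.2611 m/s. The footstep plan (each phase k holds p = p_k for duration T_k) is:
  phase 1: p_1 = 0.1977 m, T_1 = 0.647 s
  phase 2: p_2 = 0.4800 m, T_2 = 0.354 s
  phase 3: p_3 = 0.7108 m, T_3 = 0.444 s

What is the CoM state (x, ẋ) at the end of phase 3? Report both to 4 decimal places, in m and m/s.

phase 1: p=0.1977, T=0.647, ωT=1.895451, cosh=3.402901, sinh=3.252650; start (x,ẋ)=(0.127600, 0.261100) → end (x,ẋ)=(0.249048, 0.220517)
phase 2: p=0.4800, T=0.354, ωT=1.037078, cosh=1.587726, sinh=1.233237; start (x,ẋ)=(0.249048, 0.220517) → end (x,ẋ)=(0.206140, -0.484282)
phase 3: p=0.7108, T=0.444, ωT=1.300742, cosh=1.972176, sinh=1.699846; start (x,ẋ)=(0.206140, -0.484282) → end (x,ẋ)=(-0.565473, -3.468228)

x = -0.5655, ẋ = -3.4682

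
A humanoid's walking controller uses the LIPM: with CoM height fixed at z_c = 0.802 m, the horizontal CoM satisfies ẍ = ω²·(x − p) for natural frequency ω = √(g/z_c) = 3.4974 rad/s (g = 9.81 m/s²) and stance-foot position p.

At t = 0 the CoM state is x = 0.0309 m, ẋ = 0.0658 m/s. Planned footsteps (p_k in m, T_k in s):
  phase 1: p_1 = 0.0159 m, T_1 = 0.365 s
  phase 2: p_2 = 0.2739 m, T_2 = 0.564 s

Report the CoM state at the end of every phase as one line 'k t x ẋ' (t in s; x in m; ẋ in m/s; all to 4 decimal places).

1 0.3650 0.0760 0.2138
2 0.9290 -0.2358 -1.6567

phase 1: p=0.0159, T=0.365, ωT=1.276551, cosh=1.931627, sinh=1.652629; start (x,ẋ)=(0.030900, 0.065800) → end (x,ẋ)=(0.075967, 0.213800)
phase 2: p=0.2739, T=0.564, ωT=1.972534, cosh=3.663986, sinh=3.524882; start (x,ẋ)=(0.075967, 0.213800) → end (x,ẋ)=(-0.235844, -1.656744)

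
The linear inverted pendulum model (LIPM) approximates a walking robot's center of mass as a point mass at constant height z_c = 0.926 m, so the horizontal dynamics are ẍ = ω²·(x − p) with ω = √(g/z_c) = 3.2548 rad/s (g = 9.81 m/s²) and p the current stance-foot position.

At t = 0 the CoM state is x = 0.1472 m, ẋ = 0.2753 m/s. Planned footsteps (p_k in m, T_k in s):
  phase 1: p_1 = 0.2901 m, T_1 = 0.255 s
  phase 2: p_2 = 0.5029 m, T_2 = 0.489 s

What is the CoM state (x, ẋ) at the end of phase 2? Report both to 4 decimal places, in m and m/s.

x = -0.3799, ẋ = -2.6665

phase 1: p=0.2901, T=0.255, ωT=0.829974, cosh=1.364660, sinh=0.928599; start (x,ẋ)=(0.147200, 0.275300) → end (x,ẋ)=(0.173634, -0.056211)
phase 2: p=0.5029, T=0.489, ωT=1.591597, cosh=2.557594, sinh=2.353994; start (x,ẋ)=(0.173634, -0.056211) → end (x,ẋ)=(-0.379883, -2.666531)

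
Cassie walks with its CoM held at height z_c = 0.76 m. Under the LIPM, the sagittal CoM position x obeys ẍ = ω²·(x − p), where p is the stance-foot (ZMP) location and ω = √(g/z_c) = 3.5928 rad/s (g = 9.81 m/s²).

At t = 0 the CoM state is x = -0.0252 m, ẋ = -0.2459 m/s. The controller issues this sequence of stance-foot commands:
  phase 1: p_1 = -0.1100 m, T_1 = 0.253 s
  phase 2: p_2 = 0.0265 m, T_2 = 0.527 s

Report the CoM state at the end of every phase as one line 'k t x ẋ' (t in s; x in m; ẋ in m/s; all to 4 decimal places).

phase 1: p=-0.1100, T=0.253, ωT=0.908978, cosh=1.442361, sinh=1.039425; start (x,ẋ)=(-0.025200, -0.245900) → end (x,ẋ)=(-0.058829, -0.037995)
phase 2: p=0.0265, T=0.527, ωT=1.893406, cosh=3.396254, sinh=3.245696; start (x,ẋ)=(-0.058829, -0.037995) → end (x,ẋ)=(-0.297622, -1.124071)

1 0.2530 -0.0588 -0.0380
2 0.7800 -0.2976 -1.1241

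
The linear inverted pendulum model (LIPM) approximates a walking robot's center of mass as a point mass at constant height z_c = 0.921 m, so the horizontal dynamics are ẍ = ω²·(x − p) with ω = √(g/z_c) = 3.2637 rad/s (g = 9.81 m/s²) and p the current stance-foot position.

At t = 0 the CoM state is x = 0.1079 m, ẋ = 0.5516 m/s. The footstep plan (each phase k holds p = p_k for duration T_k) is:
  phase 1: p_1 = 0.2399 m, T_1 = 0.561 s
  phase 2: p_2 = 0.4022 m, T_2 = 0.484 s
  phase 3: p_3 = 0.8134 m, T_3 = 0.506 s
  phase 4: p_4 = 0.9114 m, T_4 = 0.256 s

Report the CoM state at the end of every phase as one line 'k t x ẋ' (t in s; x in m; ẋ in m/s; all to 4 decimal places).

1 0.5610 0.3312 0.4556
2 1.0450 0.5471 0.6144
3 1.5510 0.5662 -0.5223
4 1.8070 0.2887 -1.7702

phase 1: p=0.2399, T=0.561, ωT=1.830936, cosh=3.199993, sinh=3.039729; start (x,ẋ)=(0.107900, 0.551600) → end (x,ẋ)=(0.331248, 0.455575)
phase 2: p=0.4022, T=0.484, ωT=1.579631, cosh=2.529607, sinh=2.323556; start (x,ẋ)=(0.331248, 0.455575) → end (x,ẋ)=(0.547060, 0.614366)
phase 3: p=0.8134, T=0.506, ωT=1.651432, cosh=2.703109, sinh=2.511334; start (x,ẋ)=(0.547060, 0.614366) → end (x,ẋ)=(0.566193, -0.522289)
phase 4: p=0.9114, T=0.256, ωT=0.835507, cosh=1.369819, sinh=0.936164; start (x,ẋ)=(0.566193, -0.522289) → end (x,ẋ)=(0.288714, -1.770174)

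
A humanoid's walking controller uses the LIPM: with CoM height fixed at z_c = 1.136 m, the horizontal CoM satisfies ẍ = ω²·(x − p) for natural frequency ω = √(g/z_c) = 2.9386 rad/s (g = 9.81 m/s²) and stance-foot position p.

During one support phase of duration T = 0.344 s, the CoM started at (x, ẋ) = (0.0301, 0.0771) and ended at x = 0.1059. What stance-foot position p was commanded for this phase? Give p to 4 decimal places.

p = -0.0500

ωT = 2.9386·0.344 = 1.010878; cosh(ωT) = 1.555957, sinh(ωT) = 1.192057
x(T) = p + (x₀−p)·cosh(ωT) + (ẋ₀/ω)·sinh(ωT) ⇒ p·(1 − cosh) = x(T) − x₀·cosh − (ẋ₀/ω)·sinh
numerator   = 0.1059 − (0.0301)·1.555957 − (0.0771/2.9386)·1.192057 = 0.027790
denominator = 1 − 1.555957 = -0.555957
p = 0.027790 / -0.555957 = -0.0500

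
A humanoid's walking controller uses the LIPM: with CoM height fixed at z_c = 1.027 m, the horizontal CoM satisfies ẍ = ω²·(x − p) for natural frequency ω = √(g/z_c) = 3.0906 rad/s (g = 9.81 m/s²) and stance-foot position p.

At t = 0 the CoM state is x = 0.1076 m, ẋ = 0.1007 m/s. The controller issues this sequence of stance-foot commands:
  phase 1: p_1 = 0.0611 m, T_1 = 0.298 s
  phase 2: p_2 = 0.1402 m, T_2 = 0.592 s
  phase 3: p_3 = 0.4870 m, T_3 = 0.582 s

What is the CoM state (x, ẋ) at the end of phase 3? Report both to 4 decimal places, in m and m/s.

phase 1: p=0.0611, T=0.298, ωT=0.920999, cosh=1.454960, sinh=1.056838; start (x,ẋ)=(0.107600, 0.100700) → end (x,ẋ)=(0.163190, 0.298396)
phase 2: p=0.1402, T=0.592, ωT=1.829635, cosh=3.196043, sinh=3.035570; start (x,ẋ)=(0.163190, 0.298396) → end (x,ẋ)=(0.506760, 1.169374)
phase 3: p=0.4870, T=0.582, ωT=1.798729, cosh=3.103737, sinh=2.938228; start (x,ẋ)=(0.506760, 1.169374) → end (x,ẋ)=(1.660053, 3.808870)

x = 1.6601, ẋ = 3.8089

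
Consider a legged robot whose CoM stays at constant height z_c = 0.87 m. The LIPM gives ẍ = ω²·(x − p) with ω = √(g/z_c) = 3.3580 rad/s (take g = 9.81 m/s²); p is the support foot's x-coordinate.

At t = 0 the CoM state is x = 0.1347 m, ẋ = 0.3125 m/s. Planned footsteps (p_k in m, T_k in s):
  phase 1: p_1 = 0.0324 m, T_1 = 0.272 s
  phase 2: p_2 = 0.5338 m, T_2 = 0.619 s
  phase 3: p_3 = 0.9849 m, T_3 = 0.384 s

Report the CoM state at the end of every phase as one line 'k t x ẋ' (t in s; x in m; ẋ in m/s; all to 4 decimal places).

phase 1: p=0.0324, T=0.272, ωT=0.913376, cosh=1.446946, sinh=1.045778; start (x,ẋ)=(0.134700, 0.312500) → end (x,ẋ)=(0.277744, 0.811420)
phase 2: p=0.5338, T=0.619, ωT=2.078602, cosh=4.059196, sinh=3.934091; start (x,ẋ)=(0.277744, 0.811420) → end (x,ẋ)=(0.445044, -0.088961)
phase 3: p=0.9849, T=0.384, ωT=1.289472, cosh=1.953143, sinh=1.677726; start (x,ẋ)=(0.445044, -0.088961) → end (x,ẋ)=(-0.113962, -3.215197)

1 0.2720 0.2777 0.8114
2 0.8910 0.4450 -0.0890
3 1.2750 -0.1140 -3.2152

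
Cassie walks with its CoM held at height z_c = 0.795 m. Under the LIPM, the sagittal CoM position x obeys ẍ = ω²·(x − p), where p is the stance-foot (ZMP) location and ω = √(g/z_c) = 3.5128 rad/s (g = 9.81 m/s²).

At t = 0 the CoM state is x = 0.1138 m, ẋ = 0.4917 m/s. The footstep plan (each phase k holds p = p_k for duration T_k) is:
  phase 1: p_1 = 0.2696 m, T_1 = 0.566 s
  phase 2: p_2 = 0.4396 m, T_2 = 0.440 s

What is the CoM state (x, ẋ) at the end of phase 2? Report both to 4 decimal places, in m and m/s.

x = -0.2526, ẋ = -2.2741

phase 1: p=0.2696, T=0.566, ωT=1.988245, cosh=3.719820, sinh=3.582885; start (x,ẋ)=(0.113800, 0.491700) → end (x,ẋ)=(0.191562, -0.131857)
phase 2: p=0.4396, T=0.440, ωT=1.545632, cosh=2.452056, sinh=2.238879; start (x,ẋ)=(0.191562, -0.131857) → end (x,ẋ)=(-0.252642, -2.274072)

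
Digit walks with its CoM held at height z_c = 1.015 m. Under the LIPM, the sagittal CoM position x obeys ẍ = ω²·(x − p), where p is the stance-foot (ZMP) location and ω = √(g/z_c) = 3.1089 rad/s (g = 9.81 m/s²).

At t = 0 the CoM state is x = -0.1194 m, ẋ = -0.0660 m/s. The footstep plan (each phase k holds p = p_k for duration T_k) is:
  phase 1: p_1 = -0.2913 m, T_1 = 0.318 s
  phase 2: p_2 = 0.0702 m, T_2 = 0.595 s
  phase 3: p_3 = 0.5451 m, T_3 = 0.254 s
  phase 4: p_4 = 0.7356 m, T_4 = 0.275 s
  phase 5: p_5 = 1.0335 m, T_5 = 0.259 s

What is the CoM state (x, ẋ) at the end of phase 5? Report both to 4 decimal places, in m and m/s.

phase 1: p=-0.2913, T=0.318, ωT=0.988630, cosh=1.529818, sinh=1.157732; start (x,ẋ)=(-0.119400, -0.066000) → end (x,ẋ)=(-0.052902, 0.517747)
phase 2: p=0.0702, T=0.595, ωT=1.849796, cosh=3.257894, sinh=3.100625; start (x,ẋ)=(-0.052902, 0.517747) → end (x,ẋ)=(0.185515, 0.500118)
phase 3: p=0.5451, T=0.254, ωT=0.789661, cosh=1.328324, sinh=0.874325; start (x,ẋ)=(0.185515, 0.500118) → end (x,ẋ)=(0.208105, -0.313101)
phase 4: p=0.7356, T=0.275, ωT=0.854948, cosh=1.388278, sinh=0.962973; start (x,ẋ)=(0.208105, -0.313101) → end (x,ẋ)=(-0.093692, -2.013879)
phase 5: p=1.0335, T=0.259, ωT=0.805205, cosh=1.342076, sinh=0.895080; start (x,ẋ)=(-0.093692, -2.013879) → end (x,ẋ)=(-1.059091, -5.839430)

x = -1.0591, ẋ = -5.8394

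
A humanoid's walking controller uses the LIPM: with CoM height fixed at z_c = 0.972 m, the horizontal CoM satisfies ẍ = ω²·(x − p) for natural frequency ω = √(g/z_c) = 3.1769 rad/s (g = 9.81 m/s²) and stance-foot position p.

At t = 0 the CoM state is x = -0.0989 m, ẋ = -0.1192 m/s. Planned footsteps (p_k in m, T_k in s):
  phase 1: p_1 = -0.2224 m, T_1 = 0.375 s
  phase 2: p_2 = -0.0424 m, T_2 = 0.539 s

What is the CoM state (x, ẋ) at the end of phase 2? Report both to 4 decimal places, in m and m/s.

x = 0.2312, ẋ = 0.9443

phase 1: p=-0.2224, T=0.375, ωT=1.191337, cosh=1.797648, sinh=1.493833; start (x,ẋ)=(-0.098900, -0.119200) → end (x,ẋ)=(-0.056440, 0.371822)
phase 2: p=-0.0424, T=0.539, ωT=1.712349, cosh=2.861203, sinh=2.680762; start (x,ẋ)=(-0.056440, 0.371822) → end (x,ẋ)=(0.231181, 0.944282)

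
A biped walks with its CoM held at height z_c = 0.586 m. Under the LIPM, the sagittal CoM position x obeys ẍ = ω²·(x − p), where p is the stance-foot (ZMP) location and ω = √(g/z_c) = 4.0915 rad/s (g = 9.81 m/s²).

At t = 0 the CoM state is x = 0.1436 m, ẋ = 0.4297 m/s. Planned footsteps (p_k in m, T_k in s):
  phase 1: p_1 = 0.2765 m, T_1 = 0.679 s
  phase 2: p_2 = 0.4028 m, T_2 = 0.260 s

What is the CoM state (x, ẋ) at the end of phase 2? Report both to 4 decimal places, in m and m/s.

phase 1: p=0.2765, T=0.679, ωT=2.778129, cosh=8.075519, sinh=8.013364; start (x,ẋ)=(0.143600, 0.429700) → end (x,ẋ)=(0.044848, -0.887299)
phase 2: p=0.4028, T=0.260, ωT=1.063790, cosh=1.621238, sinh=1.276093; start (x,ẋ)=(0.044848, -0.887299) → end (x,ẋ)=(-0.454264, -3.307439)

x = -0.4543, ẋ = -3.3074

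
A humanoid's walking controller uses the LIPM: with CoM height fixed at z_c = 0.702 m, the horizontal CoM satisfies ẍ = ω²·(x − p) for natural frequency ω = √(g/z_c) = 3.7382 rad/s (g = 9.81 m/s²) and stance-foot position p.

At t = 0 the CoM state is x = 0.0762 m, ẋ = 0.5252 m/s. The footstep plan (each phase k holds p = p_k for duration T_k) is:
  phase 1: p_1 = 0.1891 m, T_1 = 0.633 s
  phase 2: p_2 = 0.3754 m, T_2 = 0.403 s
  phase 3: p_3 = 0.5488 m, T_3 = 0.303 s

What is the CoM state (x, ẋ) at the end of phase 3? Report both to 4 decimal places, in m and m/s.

x = 0.9990, ẋ = 1.9477

phase 1: p=0.1891, T=0.633, ωT=2.366281, cosh=5.375754, sinh=5.281925; start (x,ẋ)=(0.076200, 0.525200) → end (x,ẋ)=(0.324264, 0.594148)
phase 2: p=0.3754, T=0.403, ωT=1.506495, cosh=2.366288, sinh=2.144602; start (x,ẋ)=(0.324264, 0.594148) → end (x,ẋ)=(0.595259, 0.995967)
phase 3: p=0.5488, T=0.303, ωT=1.132675, cosh=1.713059, sinh=1.390888; start (x,ẋ)=(0.595259, 0.995967) → end (x,ẋ)=(0.998960, 1.947708)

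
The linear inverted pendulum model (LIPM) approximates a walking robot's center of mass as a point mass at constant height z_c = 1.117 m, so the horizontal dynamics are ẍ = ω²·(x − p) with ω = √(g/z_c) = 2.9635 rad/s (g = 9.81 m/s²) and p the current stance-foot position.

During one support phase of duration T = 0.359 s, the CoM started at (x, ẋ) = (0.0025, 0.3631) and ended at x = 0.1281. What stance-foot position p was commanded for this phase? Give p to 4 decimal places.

p = 0.0520

ωT = 2.9635·0.359 = 1.063896; cosh(ωT) = 1.621374, sinh(ωT) = 1.276266
x(T) = p + (x₀−p)·cosh(ωT) + (ẋ₀/ω)·sinh(ωT) ⇒ p·(1 − cosh) = x(T) − x₀·cosh − (ẋ₀/ω)·sinh
numerator   = 0.1281 − (0.0025)·1.621374 − (0.3631/2.9635)·1.276266 = -0.032327
denominator = 1 − 1.621374 = -0.621374
p = -0.032327 / -0.621374 = 0.0520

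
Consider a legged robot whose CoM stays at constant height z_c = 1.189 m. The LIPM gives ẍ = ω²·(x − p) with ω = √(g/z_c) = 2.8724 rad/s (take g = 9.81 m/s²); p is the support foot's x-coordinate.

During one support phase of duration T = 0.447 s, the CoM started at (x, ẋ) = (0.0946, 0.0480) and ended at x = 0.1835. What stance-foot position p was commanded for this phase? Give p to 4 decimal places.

ωT = 2.8724·0.447 = 1.283963; cosh(ωT) = 1.943929, sinh(ωT) = 1.666992
x(T) = p + (x₀−p)·cosh(ωT) + (ẋ₀/ω)·sinh(ωT) ⇒ p·(1 − cosh) = x(T) − x₀·cosh − (ẋ₀/ω)·sinh
numerator   = 0.1835 − (0.0946)·1.943929 − (0.0480/2.8724)·1.666992 = -0.028252
denominator = 1 − 1.943929 = -0.943929
p = -0.028252 / -0.943929 = 0.0299

p = 0.0299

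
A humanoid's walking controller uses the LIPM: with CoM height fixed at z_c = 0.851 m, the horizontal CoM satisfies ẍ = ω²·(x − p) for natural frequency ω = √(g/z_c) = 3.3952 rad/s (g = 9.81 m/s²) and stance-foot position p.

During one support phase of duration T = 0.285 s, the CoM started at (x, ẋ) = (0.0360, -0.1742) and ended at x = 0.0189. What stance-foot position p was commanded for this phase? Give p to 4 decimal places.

ωT = 3.3952·0.285 = 0.967632; cosh(ωT) = 1.505843, sinh(ωT) = 1.125862
x(T) = p + (x₀−p)·cosh(ωT) + (ẋ₀/ω)·sinh(ωT) ⇒ p·(1 − cosh) = x(T) − x₀·cosh − (ẋ₀/ω)·sinh
numerator   = 0.0189 − (0.0360)·1.505843 − (-0.1742/3.3952)·1.125862 = 0.022455
denominator = 1 − 1.505843 = -0.505843
p = 0.022455 / -0.505843 = -0.0444

p = -0.0444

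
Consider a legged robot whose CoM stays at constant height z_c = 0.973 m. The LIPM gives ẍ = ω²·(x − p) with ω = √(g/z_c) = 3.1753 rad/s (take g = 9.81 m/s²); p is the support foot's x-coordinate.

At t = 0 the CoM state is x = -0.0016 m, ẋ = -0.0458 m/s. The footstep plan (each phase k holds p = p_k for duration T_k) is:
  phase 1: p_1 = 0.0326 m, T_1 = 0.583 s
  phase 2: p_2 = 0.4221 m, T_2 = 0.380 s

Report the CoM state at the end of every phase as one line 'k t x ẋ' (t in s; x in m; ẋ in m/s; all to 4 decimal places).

1 0.5830 -0.1238 -0.4866
2 0.9630 -0.8049 -3.5231

phase 1: p=0.0326, T=0.583, ωT=1.851200, cosh=3.262252, sinh=3.105203; start (x,ẋ)=(-0.001600, -0.045800) → end (x,ẋ)=(-0.123758, -0.486622)
phase 2: p=0.4221, T=0.380, ωT=1.206614, cosh=1.820679, sinh=1.521470; start (x,ẋ)=(-0.123758, -0.486622) → end (x,ẋ)=(-0.804901, -3.523089)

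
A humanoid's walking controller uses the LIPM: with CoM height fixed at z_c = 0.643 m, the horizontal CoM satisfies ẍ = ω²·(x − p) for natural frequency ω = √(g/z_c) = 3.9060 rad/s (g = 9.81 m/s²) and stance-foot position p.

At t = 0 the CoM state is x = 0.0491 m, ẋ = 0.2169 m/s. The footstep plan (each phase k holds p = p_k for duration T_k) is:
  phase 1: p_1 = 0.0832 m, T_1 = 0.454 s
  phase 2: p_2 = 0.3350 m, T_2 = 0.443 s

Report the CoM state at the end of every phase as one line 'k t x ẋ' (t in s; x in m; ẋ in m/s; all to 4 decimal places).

phase 1: p=0.0832, T=0.454, ωT=1.773324, cosh=3.030084, sinh=2.860316; start (x,ẋ)=(0.049100, 0.216900) → end (x,ẋ)=(0.138707, 0.276247)
phase 2: p=0.3350, T=0.443, ωT=1.730358, cosh=2.909947, sinh=2.732726; start (x,ẋ)=(0.138707, 0.276247) → end (x,ẋ)=(-0.042933, -1.291370)

1 0.4540 0.1387 0.2762
2 0.8970 -0.0429 -1.2914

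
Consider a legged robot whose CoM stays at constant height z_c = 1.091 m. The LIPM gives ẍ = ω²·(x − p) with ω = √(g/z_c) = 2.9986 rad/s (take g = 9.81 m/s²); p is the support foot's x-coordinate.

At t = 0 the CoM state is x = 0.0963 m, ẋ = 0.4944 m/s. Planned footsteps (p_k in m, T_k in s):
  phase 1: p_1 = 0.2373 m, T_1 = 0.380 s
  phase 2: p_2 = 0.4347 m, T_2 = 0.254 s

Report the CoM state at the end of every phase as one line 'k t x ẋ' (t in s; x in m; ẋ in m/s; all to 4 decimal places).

phase 1: p=0.2373, T=0.380, ωT=1.139468, cosh=1.722547, sinh=1.402558; start (x,ẋ)=(0.096300, 0.494400) → end (x,ẋ)=(0.225670, 0.258622)
phase 2: p=0.4347, T=0.254, ωT=0.761644, cosh=1.304347, sinh=0.837449; start (x,ẋ)=(0.225670, 0.258622) → end (x,ẋ)=(0.234281, -0.187577)

1 0.3800 0.2257 0.2586
2 0.6340 0.2343 -0.1876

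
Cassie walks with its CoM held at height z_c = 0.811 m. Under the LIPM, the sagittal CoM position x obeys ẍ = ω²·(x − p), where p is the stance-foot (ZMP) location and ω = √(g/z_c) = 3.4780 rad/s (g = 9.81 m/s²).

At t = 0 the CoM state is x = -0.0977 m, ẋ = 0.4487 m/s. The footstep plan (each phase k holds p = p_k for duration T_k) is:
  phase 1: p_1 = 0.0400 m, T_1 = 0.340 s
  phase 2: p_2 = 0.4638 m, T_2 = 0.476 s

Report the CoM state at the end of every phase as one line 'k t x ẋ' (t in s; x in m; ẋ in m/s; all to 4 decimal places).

1 0.3400 -0.0150 0.0929
2 0.8160 -0.7682 -3.9490

phase 1: p=0.0400, T=0.340, ωT=1.182520, cosh=1.784545, sinh=1.478040; start (x,ẋ)=(-0.097700, 0.448700) → end (x,ẋ)=(-0.015049, 0.092862)
phase 2: p=0.4638, T=0.476, ωT=1.655528, cosh=2.713417, sinh=2.522426; start (x,ẋ)=(-0.015049, 0.092862) → end (x,ẋ)=(-0.768168, -3.948965)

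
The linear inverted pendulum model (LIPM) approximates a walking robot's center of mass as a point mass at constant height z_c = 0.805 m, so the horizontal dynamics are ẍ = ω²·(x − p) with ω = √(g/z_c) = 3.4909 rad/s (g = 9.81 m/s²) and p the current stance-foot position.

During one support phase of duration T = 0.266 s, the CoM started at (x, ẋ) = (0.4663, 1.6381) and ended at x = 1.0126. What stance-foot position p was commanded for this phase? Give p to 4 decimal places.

ωT = 3.4909·0.266 = 0.928579; cosh(ωT) = 1.463013, sinh(ωT) = 1.067898
x(T) = p + (x₀−p)·cosh(ωT) + (ẋ₀/ω)·sinh(ωT) ⇒ p·(1 − cosh) = x(T) − x₀·cosh − (ẋ₀/ω)·sinh
numerator   = 1.0126 − (0.4663)·1.463013 − (1.6381/3.4909)·1.067898 = -0.170713
denominator = 1 − 1.463013 = -0.463013
p = -0.170713 / -0.463013 = 0.3687

p = 0.3687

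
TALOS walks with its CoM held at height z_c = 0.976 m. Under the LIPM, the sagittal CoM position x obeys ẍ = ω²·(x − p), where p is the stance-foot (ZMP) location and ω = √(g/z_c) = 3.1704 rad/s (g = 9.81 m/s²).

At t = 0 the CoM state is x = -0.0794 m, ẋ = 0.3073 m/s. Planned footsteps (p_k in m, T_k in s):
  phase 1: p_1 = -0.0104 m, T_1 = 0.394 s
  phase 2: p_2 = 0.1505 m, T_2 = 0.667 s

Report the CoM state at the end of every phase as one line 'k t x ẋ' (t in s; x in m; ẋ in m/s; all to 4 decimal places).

phase 1: p=-0.0104, T=0.394, ωT=1.249138, cosh=1.887043, sinh=1.600291; start (x,ẋ)=(-0.079400, 0.307300) → end (x,ẋ)=(0.014507, 0.229812)
phase 2: p=0.1505, T=0.667, ωT=2.114657, cosh=4.203708, sinh=4.083033; start (x,ẋ)=(0.014507, 0.229812) → end (x,ẋ)=(-0.125209, -0.794347)

1 0.3940 0.0145 0.2298
2 1.0610 -0.1252 -0.7943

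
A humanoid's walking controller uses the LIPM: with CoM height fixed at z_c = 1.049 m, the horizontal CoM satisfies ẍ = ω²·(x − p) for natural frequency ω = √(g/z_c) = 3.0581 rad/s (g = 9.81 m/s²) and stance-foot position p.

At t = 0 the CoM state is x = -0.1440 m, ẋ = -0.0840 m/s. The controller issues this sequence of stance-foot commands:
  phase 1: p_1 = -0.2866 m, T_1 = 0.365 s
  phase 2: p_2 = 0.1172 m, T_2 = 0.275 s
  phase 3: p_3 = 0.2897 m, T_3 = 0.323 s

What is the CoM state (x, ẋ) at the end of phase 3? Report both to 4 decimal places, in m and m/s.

x = -0.1647, ẋ = -1.0222

phase 1: p=-0.2866, T=0.365, ωT=1.116206, cosh=1.690385, sinh=1.362865; start (x,ẋ)=(-0.144000, -0.084000) → end (x,ẋ)=(-0.082986, 0.452333)
phase 2: p=0.1172, T=0.275, ωT=0.840978, cosh=1.374961, sinh=0.943672; start (x,ẋ)=(-0.082986, 0.452333) → end (x,ẋ)=(-0.018467, 0.044233)
phase 3: p=0.2897, T=0.323, ωT=0.987766, cosh=1.528819, sinh=1.156411; start (x,ẋ)=(-0.018467, 0.044233) → end (x,ẋ)=(-0.164705, -1.022184)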